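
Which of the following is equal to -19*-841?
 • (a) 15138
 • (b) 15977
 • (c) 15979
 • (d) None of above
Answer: c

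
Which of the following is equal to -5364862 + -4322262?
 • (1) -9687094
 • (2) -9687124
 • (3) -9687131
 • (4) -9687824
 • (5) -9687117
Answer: 2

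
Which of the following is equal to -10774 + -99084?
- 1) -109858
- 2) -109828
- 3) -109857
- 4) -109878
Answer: 1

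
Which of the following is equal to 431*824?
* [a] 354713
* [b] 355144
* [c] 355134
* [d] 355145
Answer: b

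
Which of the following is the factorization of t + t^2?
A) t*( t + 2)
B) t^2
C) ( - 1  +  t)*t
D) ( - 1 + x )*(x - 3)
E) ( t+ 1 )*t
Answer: E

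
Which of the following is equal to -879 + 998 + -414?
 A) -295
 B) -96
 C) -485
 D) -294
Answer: A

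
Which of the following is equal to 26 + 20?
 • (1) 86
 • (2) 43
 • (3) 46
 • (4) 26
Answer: 3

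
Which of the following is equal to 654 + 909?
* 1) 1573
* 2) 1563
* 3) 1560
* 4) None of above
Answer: 2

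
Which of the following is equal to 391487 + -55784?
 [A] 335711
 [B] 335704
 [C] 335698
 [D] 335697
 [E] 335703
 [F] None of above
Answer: E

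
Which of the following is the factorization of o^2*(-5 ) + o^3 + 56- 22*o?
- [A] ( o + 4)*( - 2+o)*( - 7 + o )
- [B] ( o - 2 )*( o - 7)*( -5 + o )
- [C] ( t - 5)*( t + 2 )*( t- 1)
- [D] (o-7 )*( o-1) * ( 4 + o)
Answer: A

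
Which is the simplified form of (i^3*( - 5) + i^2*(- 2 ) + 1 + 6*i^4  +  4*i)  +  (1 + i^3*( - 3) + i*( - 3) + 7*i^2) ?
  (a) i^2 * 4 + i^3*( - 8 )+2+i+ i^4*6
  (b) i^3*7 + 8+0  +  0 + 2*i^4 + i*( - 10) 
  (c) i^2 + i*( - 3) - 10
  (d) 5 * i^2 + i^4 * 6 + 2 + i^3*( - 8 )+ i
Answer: d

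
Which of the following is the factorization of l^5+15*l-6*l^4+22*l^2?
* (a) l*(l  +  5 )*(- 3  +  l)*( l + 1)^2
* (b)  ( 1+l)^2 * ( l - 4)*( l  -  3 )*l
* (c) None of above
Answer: c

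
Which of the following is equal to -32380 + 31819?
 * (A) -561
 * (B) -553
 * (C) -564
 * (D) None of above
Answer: A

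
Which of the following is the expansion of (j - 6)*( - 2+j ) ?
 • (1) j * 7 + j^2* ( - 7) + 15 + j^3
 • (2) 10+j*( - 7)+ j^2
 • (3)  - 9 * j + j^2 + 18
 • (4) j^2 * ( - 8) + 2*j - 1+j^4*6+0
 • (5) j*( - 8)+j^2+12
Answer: 5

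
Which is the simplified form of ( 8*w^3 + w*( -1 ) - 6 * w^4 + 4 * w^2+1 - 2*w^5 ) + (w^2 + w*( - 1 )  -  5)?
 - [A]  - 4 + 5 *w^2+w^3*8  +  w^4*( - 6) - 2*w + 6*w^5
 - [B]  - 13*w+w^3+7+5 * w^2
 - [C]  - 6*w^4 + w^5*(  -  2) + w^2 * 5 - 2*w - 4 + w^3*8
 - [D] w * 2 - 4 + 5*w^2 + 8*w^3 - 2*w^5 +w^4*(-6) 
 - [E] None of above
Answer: C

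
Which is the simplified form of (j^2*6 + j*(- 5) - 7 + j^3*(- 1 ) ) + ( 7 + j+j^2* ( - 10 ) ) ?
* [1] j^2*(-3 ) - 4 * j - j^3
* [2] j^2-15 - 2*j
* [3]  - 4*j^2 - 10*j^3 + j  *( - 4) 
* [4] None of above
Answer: 4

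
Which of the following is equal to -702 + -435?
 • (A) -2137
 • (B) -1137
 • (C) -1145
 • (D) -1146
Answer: B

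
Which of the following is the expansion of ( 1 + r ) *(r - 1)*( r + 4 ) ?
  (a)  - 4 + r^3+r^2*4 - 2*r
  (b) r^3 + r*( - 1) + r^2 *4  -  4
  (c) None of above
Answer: b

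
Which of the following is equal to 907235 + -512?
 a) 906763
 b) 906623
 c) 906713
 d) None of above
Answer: d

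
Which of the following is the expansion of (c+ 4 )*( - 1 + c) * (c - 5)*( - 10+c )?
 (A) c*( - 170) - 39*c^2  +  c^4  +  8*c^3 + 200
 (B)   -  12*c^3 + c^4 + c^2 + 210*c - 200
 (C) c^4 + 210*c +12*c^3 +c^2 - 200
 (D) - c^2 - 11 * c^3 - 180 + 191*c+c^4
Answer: B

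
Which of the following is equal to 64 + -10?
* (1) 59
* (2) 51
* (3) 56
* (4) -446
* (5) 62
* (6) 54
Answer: 6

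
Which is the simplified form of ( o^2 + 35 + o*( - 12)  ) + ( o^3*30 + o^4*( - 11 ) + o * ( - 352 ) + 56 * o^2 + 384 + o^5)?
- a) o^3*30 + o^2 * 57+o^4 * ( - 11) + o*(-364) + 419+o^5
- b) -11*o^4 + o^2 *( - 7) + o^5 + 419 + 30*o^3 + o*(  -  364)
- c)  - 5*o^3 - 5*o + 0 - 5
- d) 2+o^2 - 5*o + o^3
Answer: a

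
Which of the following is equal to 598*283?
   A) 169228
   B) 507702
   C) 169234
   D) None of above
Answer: C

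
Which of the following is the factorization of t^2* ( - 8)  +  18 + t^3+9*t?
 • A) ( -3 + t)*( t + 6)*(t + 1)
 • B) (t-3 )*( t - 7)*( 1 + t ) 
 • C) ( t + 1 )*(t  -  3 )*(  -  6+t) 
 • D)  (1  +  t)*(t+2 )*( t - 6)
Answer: C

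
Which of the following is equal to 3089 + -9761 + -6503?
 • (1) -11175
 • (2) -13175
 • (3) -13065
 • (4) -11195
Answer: 2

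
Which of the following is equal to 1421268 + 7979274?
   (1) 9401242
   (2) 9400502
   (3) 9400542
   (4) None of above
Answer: 3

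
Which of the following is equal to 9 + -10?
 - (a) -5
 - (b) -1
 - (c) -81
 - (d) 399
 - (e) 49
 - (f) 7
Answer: b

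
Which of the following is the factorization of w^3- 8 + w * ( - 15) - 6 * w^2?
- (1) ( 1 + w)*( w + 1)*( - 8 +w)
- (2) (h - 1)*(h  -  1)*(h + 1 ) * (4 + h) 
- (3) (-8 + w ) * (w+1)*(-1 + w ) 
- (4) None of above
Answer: 1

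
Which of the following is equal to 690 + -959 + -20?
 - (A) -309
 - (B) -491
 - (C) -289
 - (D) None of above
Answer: C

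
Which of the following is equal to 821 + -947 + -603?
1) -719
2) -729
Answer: 2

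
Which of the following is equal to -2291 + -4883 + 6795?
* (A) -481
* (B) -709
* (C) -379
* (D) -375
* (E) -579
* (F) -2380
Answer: C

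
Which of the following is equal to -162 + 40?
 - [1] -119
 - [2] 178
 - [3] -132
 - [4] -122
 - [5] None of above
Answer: 4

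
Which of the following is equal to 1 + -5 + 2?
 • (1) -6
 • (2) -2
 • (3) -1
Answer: 2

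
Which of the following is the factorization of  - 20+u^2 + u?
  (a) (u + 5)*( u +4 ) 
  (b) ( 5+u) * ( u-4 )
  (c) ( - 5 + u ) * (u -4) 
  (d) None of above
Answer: b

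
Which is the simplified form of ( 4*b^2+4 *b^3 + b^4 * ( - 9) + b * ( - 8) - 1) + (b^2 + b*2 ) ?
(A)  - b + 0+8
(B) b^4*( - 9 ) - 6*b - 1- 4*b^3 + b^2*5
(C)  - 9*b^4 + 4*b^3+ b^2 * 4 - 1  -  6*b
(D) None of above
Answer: D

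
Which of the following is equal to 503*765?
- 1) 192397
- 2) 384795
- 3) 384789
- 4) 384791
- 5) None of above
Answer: 2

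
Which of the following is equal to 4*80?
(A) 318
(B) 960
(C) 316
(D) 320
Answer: D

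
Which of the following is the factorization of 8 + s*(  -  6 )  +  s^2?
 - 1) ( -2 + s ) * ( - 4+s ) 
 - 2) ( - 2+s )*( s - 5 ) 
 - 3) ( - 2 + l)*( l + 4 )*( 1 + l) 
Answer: 1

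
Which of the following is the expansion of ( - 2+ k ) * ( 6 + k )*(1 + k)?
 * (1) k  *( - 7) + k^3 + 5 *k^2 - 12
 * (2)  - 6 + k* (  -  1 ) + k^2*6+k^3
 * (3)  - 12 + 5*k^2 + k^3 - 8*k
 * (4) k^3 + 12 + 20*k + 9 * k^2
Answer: 3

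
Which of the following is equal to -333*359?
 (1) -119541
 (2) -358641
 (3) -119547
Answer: 3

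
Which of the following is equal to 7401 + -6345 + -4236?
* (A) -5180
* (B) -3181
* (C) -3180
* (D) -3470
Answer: C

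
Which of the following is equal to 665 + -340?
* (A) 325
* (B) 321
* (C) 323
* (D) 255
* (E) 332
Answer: A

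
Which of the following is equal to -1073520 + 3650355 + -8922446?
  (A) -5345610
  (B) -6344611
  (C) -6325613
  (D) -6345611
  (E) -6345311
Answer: D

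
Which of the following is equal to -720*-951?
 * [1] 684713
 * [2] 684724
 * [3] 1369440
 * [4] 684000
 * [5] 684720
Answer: 5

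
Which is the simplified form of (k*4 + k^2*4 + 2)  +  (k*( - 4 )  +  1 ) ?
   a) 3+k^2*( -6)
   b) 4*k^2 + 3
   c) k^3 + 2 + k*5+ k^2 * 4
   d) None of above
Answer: b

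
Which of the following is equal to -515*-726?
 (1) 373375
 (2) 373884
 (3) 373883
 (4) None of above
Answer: 4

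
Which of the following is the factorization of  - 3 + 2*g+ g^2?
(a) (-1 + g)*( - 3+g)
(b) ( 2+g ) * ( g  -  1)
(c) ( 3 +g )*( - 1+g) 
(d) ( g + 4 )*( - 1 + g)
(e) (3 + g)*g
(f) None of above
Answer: c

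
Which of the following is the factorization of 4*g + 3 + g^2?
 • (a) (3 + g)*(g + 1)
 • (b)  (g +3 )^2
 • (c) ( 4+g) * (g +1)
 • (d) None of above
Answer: a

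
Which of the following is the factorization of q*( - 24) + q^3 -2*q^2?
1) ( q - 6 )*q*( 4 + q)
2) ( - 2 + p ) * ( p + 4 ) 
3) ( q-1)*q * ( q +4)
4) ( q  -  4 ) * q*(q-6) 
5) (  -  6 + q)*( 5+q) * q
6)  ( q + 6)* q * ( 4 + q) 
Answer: 1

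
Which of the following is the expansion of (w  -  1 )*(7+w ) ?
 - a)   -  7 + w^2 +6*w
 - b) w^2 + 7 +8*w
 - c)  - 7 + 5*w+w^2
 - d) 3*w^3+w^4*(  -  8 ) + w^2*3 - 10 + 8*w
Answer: a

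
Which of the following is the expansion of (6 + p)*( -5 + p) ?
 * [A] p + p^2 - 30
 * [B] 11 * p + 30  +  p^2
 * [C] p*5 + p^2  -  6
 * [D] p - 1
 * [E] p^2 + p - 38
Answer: A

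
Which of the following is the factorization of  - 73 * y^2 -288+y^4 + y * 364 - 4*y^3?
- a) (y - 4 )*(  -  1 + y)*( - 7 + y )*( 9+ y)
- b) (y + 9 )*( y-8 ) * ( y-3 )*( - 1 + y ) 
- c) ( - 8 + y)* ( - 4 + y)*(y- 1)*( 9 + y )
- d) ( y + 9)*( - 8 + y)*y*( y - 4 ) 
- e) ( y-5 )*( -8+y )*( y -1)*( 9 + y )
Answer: c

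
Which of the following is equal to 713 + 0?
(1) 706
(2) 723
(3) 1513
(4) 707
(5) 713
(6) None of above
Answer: 5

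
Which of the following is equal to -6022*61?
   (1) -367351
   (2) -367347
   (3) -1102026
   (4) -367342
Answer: 4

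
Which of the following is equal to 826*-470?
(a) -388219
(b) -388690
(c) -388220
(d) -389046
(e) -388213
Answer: c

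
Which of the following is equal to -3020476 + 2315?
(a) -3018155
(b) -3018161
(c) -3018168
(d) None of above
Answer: b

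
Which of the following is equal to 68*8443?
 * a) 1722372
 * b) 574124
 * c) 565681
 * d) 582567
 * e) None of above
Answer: b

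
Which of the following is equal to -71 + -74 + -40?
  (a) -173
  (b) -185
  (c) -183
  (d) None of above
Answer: b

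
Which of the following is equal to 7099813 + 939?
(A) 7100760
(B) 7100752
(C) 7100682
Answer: B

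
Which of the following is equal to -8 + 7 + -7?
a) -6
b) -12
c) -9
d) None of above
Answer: d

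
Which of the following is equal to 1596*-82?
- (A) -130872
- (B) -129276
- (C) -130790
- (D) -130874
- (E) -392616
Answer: A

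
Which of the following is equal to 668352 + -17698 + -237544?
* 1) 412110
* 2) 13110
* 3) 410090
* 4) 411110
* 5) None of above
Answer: 5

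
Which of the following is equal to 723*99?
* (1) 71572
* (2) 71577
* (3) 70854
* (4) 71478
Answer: 2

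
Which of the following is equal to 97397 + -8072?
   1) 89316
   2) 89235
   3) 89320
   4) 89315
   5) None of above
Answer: 5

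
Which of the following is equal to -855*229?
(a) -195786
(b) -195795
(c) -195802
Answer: b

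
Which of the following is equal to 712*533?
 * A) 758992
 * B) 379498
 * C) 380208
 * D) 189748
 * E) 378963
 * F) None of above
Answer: F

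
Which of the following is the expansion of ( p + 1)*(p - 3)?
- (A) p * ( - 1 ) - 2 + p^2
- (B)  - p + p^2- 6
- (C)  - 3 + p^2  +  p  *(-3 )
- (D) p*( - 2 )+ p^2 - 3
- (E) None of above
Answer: D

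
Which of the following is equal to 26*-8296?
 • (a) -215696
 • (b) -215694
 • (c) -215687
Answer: a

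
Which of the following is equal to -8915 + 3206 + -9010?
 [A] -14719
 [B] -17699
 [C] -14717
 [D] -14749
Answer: A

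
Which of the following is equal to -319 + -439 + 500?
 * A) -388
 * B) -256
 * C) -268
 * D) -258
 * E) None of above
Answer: D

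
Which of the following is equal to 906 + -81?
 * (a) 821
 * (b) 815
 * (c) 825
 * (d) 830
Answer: c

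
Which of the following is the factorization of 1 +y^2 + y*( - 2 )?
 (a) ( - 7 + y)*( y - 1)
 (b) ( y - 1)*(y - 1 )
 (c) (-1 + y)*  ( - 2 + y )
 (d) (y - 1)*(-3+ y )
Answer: b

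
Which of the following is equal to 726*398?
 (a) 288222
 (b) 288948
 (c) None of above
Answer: b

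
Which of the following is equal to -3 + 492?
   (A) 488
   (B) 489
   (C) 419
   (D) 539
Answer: B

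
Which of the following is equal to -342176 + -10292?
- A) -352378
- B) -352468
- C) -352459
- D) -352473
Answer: B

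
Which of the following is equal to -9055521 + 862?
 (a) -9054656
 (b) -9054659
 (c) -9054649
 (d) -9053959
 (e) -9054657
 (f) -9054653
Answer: b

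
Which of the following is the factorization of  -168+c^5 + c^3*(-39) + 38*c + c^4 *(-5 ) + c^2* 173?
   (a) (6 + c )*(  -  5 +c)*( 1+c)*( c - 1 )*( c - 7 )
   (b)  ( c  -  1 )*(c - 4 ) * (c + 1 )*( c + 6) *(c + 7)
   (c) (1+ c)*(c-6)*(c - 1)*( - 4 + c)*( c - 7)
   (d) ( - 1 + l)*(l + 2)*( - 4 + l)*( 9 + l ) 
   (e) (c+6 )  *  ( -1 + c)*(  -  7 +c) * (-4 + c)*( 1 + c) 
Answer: e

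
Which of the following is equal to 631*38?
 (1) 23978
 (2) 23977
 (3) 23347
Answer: 1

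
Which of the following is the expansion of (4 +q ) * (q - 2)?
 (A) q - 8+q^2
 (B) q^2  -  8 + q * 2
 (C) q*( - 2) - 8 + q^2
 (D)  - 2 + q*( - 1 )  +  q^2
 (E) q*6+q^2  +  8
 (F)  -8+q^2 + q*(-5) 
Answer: B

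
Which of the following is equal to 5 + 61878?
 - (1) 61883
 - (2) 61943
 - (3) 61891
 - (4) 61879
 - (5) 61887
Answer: 1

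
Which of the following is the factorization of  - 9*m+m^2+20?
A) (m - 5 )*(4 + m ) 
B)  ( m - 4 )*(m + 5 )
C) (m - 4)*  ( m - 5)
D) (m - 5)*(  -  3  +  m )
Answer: C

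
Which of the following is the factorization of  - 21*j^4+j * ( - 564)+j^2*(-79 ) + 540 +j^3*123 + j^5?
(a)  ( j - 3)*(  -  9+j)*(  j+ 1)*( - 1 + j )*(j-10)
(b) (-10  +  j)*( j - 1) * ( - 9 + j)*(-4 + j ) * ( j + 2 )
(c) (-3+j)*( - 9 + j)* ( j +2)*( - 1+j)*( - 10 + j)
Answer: c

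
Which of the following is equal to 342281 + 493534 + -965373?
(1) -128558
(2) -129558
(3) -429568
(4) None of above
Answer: 2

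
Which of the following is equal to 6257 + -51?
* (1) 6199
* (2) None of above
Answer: 2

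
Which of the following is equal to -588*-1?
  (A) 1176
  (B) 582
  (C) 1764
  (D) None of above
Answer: D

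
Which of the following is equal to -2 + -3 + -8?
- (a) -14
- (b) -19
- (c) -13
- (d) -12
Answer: c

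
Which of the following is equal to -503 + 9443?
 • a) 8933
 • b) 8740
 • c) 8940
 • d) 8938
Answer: c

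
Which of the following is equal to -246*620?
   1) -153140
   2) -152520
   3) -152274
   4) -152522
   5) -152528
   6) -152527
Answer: 2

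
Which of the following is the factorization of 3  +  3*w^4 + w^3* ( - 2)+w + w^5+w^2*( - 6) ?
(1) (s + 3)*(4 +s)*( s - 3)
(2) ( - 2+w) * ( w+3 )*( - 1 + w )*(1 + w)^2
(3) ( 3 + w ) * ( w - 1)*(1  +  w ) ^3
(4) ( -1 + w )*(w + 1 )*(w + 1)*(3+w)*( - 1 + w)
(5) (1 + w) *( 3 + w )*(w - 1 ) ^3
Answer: 4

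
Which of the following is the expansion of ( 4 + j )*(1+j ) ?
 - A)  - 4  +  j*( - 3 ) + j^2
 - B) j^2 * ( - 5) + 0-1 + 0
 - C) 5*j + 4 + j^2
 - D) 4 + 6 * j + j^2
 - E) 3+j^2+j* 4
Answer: C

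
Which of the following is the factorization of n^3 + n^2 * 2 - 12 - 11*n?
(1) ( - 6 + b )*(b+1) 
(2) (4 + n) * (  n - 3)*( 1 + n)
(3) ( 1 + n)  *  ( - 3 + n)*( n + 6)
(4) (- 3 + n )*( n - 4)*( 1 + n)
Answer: 2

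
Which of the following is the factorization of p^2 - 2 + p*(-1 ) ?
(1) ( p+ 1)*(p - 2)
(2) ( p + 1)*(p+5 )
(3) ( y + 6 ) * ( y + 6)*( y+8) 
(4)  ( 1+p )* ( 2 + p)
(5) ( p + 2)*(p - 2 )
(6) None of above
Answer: 1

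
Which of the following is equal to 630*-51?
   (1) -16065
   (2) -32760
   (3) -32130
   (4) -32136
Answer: 3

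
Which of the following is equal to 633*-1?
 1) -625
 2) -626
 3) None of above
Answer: 3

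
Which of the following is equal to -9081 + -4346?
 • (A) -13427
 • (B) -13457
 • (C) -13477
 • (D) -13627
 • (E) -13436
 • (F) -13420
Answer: A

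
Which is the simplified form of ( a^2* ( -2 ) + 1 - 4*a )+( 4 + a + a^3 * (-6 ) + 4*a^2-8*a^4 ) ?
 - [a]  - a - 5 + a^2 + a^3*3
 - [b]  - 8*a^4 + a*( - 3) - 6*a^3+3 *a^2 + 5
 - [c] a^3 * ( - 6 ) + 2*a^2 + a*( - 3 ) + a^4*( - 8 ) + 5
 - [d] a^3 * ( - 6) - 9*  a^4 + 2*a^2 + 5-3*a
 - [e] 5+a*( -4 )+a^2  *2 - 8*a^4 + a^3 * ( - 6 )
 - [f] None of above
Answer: c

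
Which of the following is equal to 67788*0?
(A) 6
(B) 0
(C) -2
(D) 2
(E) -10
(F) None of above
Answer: B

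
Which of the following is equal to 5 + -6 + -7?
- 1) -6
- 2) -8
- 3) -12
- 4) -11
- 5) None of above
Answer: 2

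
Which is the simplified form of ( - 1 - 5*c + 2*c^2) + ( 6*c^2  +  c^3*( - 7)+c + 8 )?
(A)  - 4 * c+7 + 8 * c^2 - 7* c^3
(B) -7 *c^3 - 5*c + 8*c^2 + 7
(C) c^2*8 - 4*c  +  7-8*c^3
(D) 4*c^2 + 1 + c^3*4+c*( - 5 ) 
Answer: A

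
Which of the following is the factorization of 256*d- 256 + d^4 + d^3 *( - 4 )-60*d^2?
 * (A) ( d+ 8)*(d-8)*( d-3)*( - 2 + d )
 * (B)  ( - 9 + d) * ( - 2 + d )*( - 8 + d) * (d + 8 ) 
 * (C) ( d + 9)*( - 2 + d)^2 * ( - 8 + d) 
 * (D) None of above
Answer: D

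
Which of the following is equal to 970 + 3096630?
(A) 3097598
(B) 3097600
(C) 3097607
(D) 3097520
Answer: B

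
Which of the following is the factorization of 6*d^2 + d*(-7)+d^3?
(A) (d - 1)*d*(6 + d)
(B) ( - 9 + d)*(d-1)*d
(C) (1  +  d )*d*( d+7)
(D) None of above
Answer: D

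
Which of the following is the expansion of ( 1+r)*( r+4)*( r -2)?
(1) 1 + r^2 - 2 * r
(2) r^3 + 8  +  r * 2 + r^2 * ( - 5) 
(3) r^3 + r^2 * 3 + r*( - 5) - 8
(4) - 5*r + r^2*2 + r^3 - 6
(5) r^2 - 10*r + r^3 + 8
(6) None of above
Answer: 6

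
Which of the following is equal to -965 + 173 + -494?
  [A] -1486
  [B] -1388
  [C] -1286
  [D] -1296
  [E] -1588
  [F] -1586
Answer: C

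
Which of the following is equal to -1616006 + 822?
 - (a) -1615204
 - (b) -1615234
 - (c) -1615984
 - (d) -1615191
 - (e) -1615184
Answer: e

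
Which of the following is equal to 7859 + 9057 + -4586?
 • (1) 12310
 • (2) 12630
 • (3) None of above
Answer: 3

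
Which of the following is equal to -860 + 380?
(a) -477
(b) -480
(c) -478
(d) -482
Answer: b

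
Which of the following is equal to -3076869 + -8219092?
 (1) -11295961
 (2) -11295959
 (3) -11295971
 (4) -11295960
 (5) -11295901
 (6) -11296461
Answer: 1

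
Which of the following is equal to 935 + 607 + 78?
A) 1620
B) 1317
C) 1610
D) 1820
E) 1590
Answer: A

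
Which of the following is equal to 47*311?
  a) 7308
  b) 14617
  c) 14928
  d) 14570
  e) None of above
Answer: b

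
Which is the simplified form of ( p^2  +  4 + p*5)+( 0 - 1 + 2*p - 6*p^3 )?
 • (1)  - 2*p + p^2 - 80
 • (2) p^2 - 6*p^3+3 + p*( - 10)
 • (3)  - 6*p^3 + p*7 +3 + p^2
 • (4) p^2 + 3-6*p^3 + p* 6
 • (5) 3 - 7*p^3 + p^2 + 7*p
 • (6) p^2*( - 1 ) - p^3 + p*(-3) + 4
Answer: 3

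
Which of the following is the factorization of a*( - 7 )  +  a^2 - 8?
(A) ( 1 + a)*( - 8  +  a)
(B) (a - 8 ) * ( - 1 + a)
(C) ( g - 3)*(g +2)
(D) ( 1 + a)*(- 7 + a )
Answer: A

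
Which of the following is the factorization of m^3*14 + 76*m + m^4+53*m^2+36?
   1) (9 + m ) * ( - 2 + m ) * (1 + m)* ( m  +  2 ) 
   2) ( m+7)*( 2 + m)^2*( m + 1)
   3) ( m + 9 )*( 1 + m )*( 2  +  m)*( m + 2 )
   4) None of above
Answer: 3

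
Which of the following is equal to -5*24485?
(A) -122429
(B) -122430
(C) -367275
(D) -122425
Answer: D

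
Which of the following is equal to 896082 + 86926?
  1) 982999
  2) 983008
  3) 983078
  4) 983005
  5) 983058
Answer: 2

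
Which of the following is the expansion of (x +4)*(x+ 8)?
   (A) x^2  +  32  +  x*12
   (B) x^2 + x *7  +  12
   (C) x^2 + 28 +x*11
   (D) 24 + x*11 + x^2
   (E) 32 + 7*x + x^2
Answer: A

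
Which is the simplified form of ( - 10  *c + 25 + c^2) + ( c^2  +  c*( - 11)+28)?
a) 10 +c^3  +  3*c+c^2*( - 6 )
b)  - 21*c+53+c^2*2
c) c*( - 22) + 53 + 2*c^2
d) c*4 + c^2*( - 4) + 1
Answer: b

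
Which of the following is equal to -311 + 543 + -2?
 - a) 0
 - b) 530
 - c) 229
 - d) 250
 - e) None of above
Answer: e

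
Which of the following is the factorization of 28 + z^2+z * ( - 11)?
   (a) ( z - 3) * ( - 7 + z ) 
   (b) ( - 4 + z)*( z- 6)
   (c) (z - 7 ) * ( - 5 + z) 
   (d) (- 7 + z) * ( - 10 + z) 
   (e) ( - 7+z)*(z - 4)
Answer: e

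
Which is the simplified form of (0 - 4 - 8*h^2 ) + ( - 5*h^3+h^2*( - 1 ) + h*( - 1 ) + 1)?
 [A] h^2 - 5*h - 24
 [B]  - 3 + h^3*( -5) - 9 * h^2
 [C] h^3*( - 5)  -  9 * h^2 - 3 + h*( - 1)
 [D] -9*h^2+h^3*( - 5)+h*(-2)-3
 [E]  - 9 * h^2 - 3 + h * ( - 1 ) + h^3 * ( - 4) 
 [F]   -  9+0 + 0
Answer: C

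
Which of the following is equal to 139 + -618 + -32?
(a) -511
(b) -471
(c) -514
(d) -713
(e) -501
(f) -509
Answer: a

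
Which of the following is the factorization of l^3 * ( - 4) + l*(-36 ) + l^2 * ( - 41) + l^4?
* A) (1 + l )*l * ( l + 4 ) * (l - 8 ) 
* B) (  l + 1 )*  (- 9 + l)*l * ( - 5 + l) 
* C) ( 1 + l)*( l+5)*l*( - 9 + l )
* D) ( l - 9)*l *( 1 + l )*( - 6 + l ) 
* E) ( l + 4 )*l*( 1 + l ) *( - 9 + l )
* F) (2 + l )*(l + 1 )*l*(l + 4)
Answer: E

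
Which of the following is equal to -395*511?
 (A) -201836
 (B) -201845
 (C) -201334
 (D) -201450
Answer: B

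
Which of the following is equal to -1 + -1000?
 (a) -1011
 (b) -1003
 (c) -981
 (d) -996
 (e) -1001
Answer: e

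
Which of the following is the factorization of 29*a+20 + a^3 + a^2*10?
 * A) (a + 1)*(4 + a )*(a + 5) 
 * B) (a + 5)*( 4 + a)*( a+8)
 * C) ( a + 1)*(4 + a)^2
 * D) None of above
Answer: A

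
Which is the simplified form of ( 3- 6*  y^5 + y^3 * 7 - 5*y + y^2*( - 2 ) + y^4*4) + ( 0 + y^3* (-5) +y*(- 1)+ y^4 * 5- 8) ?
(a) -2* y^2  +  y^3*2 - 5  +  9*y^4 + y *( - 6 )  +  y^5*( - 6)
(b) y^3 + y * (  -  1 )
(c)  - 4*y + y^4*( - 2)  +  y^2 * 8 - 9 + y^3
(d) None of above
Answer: a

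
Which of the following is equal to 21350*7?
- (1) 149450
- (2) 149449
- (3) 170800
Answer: 1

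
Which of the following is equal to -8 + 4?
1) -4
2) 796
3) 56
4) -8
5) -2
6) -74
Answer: 1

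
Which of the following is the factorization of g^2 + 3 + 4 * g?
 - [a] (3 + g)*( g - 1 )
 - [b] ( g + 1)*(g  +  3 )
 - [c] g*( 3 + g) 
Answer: b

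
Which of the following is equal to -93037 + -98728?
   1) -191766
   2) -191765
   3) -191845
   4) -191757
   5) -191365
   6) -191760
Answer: 2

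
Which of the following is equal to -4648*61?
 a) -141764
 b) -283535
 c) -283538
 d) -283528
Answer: d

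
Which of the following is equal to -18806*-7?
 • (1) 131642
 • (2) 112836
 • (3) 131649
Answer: 1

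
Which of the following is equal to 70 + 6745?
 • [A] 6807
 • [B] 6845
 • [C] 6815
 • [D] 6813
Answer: C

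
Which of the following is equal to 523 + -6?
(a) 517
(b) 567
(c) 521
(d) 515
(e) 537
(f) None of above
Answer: a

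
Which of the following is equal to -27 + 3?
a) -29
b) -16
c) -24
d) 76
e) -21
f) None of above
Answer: c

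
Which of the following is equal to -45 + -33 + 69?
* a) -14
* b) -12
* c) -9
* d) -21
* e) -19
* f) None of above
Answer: c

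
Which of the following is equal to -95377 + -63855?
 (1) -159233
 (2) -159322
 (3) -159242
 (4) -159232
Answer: 4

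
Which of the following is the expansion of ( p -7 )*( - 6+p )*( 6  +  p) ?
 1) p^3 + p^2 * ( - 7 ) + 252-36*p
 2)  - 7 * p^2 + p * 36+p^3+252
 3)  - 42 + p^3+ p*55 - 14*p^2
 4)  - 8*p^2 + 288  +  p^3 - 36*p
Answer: 1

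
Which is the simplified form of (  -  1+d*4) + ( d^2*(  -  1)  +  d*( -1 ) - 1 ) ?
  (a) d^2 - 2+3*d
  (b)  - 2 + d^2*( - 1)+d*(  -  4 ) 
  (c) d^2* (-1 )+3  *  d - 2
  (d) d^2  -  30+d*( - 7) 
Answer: c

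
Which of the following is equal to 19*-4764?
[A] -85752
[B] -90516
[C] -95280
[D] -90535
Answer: B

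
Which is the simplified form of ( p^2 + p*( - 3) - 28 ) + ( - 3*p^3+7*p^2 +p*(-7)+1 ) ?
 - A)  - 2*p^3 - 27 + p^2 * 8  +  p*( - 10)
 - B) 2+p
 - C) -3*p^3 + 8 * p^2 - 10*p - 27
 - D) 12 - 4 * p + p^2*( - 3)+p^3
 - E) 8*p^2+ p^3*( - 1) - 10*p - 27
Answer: C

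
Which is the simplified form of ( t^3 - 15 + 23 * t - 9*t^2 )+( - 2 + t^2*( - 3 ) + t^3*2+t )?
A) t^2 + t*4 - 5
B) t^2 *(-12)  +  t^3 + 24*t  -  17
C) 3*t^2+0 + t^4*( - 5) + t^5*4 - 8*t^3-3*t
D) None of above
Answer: D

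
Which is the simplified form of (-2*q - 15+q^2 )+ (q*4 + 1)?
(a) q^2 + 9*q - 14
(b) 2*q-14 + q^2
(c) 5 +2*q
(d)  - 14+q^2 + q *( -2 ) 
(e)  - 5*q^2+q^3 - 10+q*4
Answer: b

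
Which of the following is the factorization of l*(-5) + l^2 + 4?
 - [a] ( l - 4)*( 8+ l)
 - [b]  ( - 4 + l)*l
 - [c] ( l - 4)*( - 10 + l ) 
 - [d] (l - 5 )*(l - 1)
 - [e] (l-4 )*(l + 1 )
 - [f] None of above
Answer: f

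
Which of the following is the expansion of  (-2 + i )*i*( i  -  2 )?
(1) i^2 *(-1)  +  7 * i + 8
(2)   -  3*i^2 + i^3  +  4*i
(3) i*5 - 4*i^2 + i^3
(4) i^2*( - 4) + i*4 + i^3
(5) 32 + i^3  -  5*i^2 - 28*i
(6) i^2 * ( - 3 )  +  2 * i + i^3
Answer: 4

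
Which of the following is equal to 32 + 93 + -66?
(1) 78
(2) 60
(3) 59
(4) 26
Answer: 3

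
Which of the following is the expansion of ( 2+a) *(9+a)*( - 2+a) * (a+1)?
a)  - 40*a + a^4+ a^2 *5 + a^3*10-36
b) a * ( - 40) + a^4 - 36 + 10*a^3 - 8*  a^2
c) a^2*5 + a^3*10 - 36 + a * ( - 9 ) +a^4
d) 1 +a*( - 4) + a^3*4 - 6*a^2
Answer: a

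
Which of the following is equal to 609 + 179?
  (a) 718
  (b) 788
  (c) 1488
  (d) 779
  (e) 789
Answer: b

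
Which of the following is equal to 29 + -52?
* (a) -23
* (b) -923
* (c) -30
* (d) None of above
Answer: a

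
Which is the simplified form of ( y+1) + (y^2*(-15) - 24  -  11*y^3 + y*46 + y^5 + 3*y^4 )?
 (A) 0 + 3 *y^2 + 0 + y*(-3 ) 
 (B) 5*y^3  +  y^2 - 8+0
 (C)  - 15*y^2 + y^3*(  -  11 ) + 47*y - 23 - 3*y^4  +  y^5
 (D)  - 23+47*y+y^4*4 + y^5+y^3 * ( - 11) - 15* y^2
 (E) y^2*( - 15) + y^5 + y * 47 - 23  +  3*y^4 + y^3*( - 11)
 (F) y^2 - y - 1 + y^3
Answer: E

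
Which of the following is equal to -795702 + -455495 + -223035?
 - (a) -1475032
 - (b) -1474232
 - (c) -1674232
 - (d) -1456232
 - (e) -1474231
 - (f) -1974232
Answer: b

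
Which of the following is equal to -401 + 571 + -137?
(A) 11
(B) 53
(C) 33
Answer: C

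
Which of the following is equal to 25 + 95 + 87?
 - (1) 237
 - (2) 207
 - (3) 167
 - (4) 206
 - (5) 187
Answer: 2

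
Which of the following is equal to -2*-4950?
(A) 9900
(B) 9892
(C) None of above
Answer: A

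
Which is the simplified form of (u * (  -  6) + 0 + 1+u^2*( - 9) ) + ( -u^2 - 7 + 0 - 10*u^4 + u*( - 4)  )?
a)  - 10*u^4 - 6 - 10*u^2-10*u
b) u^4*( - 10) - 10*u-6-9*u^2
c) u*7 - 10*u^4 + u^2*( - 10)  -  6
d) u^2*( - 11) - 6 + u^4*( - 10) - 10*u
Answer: a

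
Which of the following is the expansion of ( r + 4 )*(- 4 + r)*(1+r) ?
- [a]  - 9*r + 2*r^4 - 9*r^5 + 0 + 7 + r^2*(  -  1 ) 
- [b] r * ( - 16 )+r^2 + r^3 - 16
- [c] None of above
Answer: b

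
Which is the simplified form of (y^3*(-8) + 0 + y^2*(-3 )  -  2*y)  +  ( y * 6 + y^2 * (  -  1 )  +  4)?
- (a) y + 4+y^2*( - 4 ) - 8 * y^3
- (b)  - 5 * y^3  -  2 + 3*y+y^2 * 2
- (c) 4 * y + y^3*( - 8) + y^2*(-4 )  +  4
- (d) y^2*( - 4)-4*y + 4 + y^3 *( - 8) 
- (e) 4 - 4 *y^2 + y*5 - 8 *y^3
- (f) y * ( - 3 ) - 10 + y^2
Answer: c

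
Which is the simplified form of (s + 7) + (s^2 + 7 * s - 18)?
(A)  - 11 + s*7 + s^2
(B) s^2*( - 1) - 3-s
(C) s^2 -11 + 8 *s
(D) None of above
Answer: C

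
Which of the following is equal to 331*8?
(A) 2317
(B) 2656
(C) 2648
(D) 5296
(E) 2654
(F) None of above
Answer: C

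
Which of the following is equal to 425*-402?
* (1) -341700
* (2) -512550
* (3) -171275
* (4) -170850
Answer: 4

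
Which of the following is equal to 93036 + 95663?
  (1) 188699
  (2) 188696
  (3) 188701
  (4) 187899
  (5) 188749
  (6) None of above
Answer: 1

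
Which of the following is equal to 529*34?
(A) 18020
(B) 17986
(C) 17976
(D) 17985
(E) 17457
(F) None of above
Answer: B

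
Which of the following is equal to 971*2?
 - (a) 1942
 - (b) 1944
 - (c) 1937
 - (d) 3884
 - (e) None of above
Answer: a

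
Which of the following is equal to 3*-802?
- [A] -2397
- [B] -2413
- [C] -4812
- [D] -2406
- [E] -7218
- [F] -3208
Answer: D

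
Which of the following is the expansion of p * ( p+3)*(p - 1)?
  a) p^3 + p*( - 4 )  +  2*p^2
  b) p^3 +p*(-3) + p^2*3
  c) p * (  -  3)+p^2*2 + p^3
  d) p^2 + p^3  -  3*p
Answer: c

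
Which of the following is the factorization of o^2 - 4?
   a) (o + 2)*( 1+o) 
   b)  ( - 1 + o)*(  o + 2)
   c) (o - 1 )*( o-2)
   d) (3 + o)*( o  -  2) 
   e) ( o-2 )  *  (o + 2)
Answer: e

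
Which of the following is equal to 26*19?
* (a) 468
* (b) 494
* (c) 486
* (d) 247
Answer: b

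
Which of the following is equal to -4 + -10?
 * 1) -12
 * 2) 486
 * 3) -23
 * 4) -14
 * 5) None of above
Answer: 4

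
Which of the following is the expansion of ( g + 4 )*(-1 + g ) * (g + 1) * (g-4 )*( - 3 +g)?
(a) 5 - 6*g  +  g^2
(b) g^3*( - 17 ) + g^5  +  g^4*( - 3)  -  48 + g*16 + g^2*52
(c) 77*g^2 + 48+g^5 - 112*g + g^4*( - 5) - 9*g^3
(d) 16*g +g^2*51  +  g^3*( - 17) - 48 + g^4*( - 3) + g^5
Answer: d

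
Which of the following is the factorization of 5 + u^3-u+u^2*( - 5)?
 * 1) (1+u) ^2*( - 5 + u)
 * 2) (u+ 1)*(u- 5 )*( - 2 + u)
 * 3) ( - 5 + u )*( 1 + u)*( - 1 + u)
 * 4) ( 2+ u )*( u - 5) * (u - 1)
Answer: 3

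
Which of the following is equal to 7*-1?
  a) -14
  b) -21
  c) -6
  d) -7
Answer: d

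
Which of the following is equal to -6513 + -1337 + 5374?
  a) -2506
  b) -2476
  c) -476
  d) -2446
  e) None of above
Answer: b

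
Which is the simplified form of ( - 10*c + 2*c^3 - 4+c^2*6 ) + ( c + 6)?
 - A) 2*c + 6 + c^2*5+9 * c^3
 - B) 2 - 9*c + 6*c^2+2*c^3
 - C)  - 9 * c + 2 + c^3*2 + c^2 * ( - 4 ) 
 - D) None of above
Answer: B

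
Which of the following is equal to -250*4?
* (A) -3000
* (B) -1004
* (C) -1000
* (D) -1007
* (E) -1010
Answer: C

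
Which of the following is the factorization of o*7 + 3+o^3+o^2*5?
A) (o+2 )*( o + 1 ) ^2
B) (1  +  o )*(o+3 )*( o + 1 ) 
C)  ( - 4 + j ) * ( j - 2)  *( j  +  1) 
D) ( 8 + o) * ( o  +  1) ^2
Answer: B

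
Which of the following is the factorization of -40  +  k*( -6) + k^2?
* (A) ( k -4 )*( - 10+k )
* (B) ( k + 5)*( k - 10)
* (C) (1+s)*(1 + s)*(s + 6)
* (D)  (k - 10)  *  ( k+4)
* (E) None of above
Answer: D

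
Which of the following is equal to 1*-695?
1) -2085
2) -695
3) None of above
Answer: 2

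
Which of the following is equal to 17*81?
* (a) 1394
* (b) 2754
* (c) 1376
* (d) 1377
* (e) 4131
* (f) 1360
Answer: d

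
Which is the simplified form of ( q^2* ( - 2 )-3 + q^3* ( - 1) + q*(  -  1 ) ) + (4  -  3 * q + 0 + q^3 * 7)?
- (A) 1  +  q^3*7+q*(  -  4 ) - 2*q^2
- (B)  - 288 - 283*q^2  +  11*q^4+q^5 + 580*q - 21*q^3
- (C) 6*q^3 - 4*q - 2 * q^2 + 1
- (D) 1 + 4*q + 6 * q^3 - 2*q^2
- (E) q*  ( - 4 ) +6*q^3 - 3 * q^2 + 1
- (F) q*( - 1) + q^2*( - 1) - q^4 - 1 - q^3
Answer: C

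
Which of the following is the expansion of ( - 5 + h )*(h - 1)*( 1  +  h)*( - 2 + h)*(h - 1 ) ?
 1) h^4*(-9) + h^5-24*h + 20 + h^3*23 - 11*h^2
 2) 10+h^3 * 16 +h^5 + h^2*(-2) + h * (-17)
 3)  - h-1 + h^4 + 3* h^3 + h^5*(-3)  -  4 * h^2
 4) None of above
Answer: 4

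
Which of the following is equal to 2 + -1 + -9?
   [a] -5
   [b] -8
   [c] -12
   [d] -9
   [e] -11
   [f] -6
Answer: b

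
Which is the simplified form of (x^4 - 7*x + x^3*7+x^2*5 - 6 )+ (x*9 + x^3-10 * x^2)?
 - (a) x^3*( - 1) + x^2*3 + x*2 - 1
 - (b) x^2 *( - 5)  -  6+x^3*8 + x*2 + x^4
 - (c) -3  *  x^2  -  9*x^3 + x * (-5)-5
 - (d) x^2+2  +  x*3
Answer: b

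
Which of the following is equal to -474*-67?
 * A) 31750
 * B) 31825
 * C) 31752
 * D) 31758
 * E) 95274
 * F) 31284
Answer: D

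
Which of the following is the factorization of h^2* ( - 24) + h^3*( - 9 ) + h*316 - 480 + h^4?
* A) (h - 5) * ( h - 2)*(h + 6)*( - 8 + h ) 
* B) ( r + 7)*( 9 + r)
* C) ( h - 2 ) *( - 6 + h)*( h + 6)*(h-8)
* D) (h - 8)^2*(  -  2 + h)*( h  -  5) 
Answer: A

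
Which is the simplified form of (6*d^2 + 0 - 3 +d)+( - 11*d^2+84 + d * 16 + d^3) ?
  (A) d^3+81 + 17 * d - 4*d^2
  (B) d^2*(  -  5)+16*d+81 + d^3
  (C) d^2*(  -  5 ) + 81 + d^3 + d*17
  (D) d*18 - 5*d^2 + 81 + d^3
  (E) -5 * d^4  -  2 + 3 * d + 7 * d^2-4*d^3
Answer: C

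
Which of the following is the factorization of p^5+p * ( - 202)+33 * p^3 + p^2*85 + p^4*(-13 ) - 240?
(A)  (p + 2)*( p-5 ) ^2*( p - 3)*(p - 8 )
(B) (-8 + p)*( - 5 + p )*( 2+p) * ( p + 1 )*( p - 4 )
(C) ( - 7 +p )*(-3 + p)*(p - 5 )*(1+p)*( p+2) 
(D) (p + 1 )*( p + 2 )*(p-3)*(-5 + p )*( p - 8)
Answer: D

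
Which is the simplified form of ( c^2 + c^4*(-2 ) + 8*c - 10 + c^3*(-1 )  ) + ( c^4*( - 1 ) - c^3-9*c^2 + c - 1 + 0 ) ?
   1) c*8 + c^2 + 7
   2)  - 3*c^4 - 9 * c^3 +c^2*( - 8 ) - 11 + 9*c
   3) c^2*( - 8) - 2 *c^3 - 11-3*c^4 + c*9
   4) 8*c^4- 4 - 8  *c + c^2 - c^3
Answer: 3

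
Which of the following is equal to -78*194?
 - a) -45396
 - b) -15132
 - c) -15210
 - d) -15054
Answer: b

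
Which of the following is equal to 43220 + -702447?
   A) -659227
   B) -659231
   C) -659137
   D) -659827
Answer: A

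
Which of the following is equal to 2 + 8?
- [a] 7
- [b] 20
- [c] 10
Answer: c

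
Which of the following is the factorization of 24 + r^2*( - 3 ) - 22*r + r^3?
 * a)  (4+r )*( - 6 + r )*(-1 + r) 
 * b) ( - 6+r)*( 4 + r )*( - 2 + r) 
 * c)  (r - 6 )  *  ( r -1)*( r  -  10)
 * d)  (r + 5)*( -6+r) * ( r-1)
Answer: a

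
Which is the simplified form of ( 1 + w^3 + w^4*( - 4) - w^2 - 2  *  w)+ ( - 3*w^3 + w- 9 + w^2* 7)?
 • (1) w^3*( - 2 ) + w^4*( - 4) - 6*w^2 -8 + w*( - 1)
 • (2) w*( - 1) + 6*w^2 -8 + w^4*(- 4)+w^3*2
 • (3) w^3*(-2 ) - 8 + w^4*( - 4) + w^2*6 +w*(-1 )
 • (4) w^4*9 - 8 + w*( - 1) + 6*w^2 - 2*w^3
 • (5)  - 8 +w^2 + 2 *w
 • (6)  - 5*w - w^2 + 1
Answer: 3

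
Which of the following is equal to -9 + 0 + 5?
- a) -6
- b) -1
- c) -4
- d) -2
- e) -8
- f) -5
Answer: c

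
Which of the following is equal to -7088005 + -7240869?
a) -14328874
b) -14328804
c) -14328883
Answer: a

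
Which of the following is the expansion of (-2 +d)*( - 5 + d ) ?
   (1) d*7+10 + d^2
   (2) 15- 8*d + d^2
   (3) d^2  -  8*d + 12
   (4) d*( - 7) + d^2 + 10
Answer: 4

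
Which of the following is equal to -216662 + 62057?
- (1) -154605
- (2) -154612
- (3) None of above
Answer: 1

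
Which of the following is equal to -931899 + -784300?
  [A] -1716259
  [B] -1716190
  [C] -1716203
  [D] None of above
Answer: D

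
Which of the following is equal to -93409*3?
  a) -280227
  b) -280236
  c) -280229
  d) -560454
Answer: a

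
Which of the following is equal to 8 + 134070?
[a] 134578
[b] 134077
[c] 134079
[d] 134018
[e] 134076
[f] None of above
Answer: f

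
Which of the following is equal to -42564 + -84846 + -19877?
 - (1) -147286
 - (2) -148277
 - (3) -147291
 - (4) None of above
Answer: 4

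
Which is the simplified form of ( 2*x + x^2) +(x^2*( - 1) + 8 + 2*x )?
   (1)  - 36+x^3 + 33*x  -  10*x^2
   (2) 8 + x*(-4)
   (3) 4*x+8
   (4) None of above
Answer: 3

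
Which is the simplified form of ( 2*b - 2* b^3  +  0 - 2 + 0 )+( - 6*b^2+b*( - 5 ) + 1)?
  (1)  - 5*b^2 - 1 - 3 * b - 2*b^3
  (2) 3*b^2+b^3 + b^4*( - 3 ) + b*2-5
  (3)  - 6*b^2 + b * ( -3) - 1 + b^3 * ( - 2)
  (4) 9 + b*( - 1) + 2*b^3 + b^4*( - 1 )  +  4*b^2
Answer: 3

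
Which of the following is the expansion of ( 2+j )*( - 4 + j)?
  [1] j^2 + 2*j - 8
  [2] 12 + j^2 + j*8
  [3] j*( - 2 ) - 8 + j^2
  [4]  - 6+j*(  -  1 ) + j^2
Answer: 3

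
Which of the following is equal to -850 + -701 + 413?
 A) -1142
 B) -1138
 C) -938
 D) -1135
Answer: B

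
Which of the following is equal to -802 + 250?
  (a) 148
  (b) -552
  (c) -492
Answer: b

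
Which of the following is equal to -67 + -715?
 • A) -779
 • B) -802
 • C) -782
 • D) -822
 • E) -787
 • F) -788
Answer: C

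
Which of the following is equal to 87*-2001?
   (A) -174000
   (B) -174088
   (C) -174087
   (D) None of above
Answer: C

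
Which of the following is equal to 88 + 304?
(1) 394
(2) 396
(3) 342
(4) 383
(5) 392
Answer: 5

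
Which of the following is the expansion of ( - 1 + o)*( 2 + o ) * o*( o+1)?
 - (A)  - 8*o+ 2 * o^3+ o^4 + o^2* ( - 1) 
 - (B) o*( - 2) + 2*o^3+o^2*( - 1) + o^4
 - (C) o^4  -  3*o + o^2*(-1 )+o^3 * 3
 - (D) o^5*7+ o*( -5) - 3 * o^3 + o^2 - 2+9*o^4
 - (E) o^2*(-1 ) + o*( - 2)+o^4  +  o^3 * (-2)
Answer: B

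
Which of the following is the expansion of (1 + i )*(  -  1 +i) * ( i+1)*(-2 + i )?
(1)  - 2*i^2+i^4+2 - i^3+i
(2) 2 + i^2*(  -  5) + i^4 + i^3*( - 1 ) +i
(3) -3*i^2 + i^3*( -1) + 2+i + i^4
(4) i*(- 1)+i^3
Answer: 3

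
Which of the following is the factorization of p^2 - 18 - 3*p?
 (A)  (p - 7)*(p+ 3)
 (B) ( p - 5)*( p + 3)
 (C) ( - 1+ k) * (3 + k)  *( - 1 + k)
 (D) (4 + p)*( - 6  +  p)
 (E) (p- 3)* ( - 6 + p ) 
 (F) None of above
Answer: F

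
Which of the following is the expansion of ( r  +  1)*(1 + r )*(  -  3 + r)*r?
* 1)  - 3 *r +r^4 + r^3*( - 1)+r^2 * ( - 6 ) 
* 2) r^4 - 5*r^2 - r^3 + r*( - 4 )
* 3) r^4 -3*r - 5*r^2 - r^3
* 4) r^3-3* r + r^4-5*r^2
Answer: 3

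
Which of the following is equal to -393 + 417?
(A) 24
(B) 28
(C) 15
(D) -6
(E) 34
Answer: A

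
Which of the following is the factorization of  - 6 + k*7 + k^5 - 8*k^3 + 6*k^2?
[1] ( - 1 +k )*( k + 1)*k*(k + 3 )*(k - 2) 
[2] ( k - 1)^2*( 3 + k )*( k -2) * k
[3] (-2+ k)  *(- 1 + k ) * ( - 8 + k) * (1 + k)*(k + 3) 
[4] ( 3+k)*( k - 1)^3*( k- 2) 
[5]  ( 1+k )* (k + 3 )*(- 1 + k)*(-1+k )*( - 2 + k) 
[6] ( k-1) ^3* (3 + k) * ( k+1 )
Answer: 5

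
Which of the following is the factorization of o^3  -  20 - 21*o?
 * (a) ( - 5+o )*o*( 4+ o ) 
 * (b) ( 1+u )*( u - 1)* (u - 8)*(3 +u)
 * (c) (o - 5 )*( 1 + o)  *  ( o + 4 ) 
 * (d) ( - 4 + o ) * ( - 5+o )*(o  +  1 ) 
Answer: c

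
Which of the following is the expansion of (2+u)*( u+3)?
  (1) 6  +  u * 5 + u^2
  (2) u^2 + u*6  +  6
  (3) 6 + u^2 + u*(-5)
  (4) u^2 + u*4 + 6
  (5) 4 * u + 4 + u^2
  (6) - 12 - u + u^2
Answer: 1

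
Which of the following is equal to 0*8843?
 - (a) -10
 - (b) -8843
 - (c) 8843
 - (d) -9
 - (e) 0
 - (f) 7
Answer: e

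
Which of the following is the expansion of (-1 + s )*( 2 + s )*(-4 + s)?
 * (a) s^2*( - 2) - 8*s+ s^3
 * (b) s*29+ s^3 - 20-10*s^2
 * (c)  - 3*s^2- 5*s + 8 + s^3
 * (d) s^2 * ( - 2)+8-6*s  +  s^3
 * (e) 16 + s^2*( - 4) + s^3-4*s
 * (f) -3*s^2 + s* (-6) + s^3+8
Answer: f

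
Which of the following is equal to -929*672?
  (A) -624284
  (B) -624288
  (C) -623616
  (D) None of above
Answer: B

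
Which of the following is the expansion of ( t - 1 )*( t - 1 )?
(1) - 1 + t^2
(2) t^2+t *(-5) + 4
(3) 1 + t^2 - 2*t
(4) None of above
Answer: 3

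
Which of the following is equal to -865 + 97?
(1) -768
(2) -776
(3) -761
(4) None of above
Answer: 1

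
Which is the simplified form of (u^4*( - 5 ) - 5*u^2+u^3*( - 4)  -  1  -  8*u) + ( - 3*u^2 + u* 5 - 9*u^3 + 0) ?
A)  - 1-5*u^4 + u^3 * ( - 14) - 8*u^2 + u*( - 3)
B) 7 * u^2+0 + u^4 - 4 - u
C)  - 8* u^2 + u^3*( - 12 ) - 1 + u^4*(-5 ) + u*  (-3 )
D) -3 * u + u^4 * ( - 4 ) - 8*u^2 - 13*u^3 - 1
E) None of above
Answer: E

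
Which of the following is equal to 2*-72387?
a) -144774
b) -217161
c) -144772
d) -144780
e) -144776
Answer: a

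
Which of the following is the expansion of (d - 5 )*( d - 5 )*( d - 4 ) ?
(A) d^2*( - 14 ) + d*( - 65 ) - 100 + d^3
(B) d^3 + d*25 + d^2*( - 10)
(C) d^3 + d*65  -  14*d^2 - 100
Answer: C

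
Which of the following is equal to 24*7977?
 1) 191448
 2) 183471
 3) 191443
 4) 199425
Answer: 1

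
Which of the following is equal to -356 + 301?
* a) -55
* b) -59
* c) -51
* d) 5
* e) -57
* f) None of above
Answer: a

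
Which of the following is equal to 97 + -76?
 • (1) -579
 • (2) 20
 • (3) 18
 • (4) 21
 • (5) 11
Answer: 4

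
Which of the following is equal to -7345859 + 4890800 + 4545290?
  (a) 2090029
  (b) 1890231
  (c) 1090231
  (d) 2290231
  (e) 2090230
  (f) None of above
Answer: f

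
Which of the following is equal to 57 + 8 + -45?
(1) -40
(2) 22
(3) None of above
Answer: 3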